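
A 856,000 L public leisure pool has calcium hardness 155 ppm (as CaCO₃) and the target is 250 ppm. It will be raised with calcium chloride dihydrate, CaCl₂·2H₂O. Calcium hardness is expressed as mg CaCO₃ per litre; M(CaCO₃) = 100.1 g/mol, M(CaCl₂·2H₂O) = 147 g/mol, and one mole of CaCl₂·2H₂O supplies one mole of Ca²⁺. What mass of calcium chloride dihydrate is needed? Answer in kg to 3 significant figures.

Hardness to add: (250 − 155) = 95 mg/L as CaCO₃ × 856,000 L = 81,320 g as CaCO₃.
Moles of Ca²⁺ (1 mol Ca²⁺ ≡ 1 mol CaCO₃): 81,320 / 100.1 g/mol = 812.4 mol.
Mass of CaCl₂·2H₂O: 812.4 × 147 = 119,400 g.

119 kg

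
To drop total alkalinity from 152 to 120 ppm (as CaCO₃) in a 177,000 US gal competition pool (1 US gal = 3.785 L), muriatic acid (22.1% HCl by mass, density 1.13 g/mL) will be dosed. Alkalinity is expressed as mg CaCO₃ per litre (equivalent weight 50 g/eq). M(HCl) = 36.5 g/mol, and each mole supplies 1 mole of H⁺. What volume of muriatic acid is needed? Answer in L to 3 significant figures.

62.7 L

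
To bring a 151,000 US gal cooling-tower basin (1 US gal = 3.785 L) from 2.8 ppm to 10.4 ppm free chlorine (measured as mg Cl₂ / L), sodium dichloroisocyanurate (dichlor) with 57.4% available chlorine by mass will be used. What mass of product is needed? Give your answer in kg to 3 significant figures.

7.57 kg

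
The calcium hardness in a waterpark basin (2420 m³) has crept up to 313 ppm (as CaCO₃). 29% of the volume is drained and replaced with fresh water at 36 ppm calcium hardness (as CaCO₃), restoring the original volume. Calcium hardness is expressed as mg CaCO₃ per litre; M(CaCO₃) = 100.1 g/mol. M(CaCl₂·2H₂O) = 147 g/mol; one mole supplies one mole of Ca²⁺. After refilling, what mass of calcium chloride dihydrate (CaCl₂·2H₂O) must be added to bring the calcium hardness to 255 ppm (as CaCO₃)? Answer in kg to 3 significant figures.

79.4 kg

Volume: 2420 m³ = 2,420,000 L.
After draining 29% and refilling: 313 × 0.71 + 36 × 0.29 = 232.67 ppm.
Deficit to target: 255 − 232.67 = 22.33 mg/L.
As CaCO₃: 22.33 mg/L × 2,420,000 L = 54,040 g; ÷ 100.1 = 539.8 mol Ca²⁺.
Mass: 539.8 × 147 = 79,360 g.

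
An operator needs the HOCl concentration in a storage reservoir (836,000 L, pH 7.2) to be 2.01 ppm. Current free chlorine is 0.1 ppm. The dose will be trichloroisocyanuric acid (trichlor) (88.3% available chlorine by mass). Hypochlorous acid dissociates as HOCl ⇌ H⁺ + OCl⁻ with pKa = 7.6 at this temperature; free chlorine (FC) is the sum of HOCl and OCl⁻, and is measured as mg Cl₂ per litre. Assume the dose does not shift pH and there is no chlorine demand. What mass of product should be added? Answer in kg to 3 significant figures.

2.57 kg

[OCl⁻]/[HOCl] = 10^(pH − pKa) = 10^(7.2 − 7.6) = 0.3981; fraction as HOCl = 1/(1 + 0.3981) = 0.7153.
Free chlorine required for 2.01 ppm HOCl: 2.01 / 0.7153 = 2.81 ppm.
FC to add: 2.81 − 0.1 = 2.71 mg/L as Cl₂.
Cl₂ equivalent: 2.71 mg/L × 836,000 L = 2266 g.
Product at 88.3% available Cl: 2266 / 0.883 = 2566 g.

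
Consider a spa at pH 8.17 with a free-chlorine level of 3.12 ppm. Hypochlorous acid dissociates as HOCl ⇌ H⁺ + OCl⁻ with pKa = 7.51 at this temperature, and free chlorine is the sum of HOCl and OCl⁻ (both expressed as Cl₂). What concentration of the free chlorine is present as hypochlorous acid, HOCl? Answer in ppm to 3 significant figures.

0.560 ppm

[OCl⁻]/[HOCl] = 10^(pH − pKa) = 10^(8.17 − 7.51) = 10^0.66 = 4.571.
Fraction as HOCl = 1 / (1 + 4.571) = 0.1795.
HOCl = 0.1795 × 3.12 ppm = 0.5601 ppm.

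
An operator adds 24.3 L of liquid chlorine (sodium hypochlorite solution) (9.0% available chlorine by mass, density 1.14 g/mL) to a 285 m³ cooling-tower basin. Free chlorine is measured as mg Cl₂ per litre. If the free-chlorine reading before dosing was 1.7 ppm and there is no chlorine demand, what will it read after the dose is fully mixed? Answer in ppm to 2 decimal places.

10.45 ppm

Volume: 285 m³ = 285,000 L.
Mass of solution: 24.3 L × 1000 mL/L × 1.14 g/mL = 27,700 g.
Available chlorine delivered: 27,700 g × 0.09 = 2493 g as Cl₂.
Concentration rise: 2493 g / 285,000 L = 8.748 mg/L = 8.75 ppm.
Final FC: 1.7 + 8.75 = 10.45 ppm.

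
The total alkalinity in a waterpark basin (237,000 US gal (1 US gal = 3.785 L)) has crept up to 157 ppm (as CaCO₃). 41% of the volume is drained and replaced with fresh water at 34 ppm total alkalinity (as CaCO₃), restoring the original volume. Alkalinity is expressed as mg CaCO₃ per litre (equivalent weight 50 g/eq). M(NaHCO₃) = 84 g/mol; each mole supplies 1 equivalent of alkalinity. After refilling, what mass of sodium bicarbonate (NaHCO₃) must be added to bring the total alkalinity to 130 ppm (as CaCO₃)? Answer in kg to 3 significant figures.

35.3 kg

Volume: 237,000 US gal × 3.785 L/gal = 897,045 L.
After draining 41% and refilling: 157 × 0.59 + 34 × 0.41 = 106.57 ppm.
Deficit to target: 130 − 106.57 = 23.43 mg/L.
As CaCO₃: 23.43 mg/L × 897,045 L = 21,020 g; ÷ 50 g/eq ÷ 1 = 420.4 mol NaHCO₃.
Mass: 420.4 × 84 = 35,310 g.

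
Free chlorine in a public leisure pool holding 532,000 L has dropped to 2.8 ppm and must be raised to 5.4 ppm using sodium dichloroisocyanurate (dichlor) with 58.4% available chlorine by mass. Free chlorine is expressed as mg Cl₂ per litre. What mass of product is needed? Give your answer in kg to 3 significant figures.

2.37 kg

Chlorine deficit: 5.4 − 2.8 = 2.6 ppm = 2.6 mg/L as Cl₂.
Cl₂ equivalent needed: 2.6 mg/L × 532,000 L = 1,383,000 mg = 1383 g.
Product at 58.4% available chlorine: 1383 / 0.584 = 2368 g.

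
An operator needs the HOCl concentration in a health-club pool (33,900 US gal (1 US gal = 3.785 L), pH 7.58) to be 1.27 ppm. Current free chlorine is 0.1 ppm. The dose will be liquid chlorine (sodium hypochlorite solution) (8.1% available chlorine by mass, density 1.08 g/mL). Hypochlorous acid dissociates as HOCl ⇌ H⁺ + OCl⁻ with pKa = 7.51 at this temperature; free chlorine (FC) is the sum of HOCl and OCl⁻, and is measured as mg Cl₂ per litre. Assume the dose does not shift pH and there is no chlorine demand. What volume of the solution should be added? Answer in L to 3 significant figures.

Volume: 33,900 US gal × 3.785 L/gal = 128,312 L.
[OCl⁻]/[HOCl] = 10^(pH − pKa) = 10^(7.58 − 7.51) = 1.175; fraction as HOCl = 1/(1 + 1.175) = 0.4598.
Free chlorine required for 1.27 ppm HOCl: 1.27 / 0.4598 = 2.762 ppm.
FC to add: 2.762 − 0.1 = 2.662 mg/L as Cl₂.
Cl₂ equivalent: 2.662 mg/L × 128,312 L = 341.6 g.
Product at 8.1% available Cl: 341.6 / 0.081 = 4217 g.
Volume: 4217 g ÷ 1.08 g/mL = 3905 mL.

3.90 L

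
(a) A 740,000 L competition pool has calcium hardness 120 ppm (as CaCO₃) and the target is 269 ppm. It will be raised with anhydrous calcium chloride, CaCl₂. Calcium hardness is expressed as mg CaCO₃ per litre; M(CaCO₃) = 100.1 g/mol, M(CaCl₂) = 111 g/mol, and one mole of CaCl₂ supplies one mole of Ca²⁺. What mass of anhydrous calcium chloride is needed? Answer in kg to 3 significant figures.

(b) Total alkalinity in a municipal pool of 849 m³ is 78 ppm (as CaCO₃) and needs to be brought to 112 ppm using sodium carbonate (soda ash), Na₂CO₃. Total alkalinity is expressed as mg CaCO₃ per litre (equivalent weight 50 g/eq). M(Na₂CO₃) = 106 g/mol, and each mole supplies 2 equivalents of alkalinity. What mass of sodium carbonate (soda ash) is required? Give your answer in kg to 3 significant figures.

(a) Hardness to add: (269 − 120) = 149 mg/L as CaCO₃ × 740,000 L = 110,300 g as CaCO₃.
(a) Moles of Ca²⁺ (1 mol Ca²⁺ ≡ 1 mol CaCO₃): 110,300 / 100.1 g/mol = 1101 mol.
(a) Mass of CaCl₂: 1101 × 111 = 122,300 g.

(b) Volume: 849 m³ = 849,000 L.
(b) Alkalinity to add: (112 − 78) = 34 mg/L as CaCO₃ × 849,000 L = 28,870 g as CaCO₃.
(b) Equivalents: 28,870 g ÷ 50 g/eq = 577.3 eq.
(b) Each mole of Na₂CO₃ supplies 2 eq, so 577.3 / 2 = 288.7 mol.
(b) Mass: 288.7 mol × 106 g/mol = 30,600 g.

(a) 122 kg; (b) 30.6 kg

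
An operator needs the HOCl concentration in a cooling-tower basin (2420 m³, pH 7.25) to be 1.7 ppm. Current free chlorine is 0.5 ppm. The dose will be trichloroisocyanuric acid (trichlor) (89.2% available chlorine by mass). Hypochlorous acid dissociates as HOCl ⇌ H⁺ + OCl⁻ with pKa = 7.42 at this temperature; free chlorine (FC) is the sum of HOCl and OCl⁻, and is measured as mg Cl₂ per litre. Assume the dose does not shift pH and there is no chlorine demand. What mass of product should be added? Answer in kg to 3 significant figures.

Volume: 2420 m³ = 2,420,000 L.
[OCl⁻]/[HOCl] = 10^(pH − pKa) = 10^(7.25 − 7.42) = 0.6761; fraction as HOCl = 1/(1 + 0.6761) = 0.5966.
Free chlorine required for 1.7 ppm HOCl: 1.7 / 0.5966 = 2.849 ppm.
FC to add: 2.849 − 0.5 = 2.349 mg/L as Cl₂.
Cl₂ equivalent: 2.349 mg/L × 2,420,000 L = 5685 g.
Product at 89.2% available Cl: 5685 / 0.892 = 6374 g.

6.37 kg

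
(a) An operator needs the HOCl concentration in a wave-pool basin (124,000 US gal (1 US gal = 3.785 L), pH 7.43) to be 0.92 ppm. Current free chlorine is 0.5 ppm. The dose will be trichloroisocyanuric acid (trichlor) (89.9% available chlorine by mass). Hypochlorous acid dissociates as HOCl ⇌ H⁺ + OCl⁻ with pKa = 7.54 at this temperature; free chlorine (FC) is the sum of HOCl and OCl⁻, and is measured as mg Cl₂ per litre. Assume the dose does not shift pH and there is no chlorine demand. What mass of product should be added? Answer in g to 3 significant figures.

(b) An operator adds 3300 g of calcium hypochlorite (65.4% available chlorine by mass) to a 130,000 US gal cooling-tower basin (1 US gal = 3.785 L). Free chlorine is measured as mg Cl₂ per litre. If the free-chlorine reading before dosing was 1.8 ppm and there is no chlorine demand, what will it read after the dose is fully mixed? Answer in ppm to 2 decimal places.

(a) Volume: 124,000 US gal × 3.785 L/gal = 469,340 L.
(a) [OCl⁻]/[HOCl] = 10^(pH − pKa) = 10^(7.43 − 7.54) = 0.7762; fraction as HOCl = 1/(1 + 0.7762) = 0.563.
(a) Free chlorine required for 0.92 ppm HOCl: 0.92 / 0.563 = 1.634 ppm.
(a) FC to add: 1.634 − 0.5 = 1.134 mg/L as Cl₂.
(a) Cl₂ equivalent: 1.134 mg/L × 469,340 L = 532.3 g.
(a) Product at 89.9% available Cl: 532.3 / 0.899 = 592.1 g.

(b) Volume: 130,000 US gal × 3.785 L/gal = 492,050 L.
(b) Available chlorine delivered: 3300 g × 0.654 = 2158 g as Cl₂.
(b) Concentration rise: 2158 g / 492,050 L = 4.386 mg/L = 4.39 ppm.
(b) Final FC: 1.8 + 4.39 = 6.19 ppm.

(a) 592 g; (b) 6.19 ppm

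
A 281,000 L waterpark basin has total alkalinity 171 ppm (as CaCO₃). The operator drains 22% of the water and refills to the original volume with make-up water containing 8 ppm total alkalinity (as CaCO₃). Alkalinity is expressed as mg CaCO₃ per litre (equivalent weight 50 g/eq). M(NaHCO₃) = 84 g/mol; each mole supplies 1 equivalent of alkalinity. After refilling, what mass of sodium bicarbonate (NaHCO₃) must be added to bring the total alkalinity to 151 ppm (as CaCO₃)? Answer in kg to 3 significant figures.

After draining 22% and refilling: 171 × 0.78 + 8 × 0.22 = 135.14 ppm.
Deficit to target: 151 − 135.14 = 15.86 mg/L.
As CaCO₃: 15.86 mg/L × 281,000 L = 4457 g; ÷ 50 g/eq ÷ 1 = 89.13 mol NaHCO₃.
Mass: 89.13 × 84 = 7487 g.

7.49 kg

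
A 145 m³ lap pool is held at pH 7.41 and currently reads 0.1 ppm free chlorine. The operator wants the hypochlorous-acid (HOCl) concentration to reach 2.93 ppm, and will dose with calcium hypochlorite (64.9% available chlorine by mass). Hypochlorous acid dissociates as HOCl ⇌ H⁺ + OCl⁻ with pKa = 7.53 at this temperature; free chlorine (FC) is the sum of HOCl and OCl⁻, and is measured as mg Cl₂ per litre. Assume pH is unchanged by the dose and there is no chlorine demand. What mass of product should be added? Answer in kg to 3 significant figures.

1.13 kg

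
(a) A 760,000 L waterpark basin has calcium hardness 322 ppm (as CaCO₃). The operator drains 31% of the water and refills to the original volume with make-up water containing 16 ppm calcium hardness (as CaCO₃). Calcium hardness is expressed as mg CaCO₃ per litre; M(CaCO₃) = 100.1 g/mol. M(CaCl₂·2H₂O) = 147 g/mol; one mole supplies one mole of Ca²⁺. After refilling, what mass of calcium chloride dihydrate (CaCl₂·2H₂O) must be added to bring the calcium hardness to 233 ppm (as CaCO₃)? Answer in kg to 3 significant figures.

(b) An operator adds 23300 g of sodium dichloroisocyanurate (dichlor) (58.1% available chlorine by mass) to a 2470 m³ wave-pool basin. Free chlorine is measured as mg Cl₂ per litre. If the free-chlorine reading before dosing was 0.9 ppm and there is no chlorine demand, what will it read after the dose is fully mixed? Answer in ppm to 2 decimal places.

(a) 6.54 kg; (b) 6.38 ppm

(a) After draining 31% and refilling: 322 × 0.69 + 16 × 0.31 = 227.14 ppm.
(a) Deficit to target: 233 − 227.14 = 5.86 mg/L.
(a) As CaCO₃: 5.86 mg/L × 760,000 L = 4454 g; ÷ 100.1 = 44.49 mol Ca²⁺.
(a) Mass: 44.49 × 147 = 6540 g.

(b) Volume: 2470 m³ = 2,470,000 L.
(b) Available chlorine delivered: 23,300 g × 0.581 = 13,540 g as Cl₂.
(b) Concentration rise: 13,540 g / 2,470,000 L = 5.481 mg/L = 5.48 ppm.
(b) Final FC: 0.9 + 5.48 = 6.38 ppm.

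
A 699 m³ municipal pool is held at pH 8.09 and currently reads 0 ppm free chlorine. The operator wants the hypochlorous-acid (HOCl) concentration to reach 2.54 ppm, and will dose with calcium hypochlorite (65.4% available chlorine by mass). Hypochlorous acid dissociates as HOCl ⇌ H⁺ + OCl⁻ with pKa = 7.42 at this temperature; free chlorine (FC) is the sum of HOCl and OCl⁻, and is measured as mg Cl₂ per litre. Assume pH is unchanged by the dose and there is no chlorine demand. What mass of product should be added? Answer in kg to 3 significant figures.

Volume: 699 m³ = 699,000 L.
[OCl⁻]/[HOCl] = 10^(pH − pKa) = 10^(8.09 − 7.42) = 4.677; fraction as HOCl = 1/(1 + 4.677) = 0.1761.
Free chlorine required for 2.54 ppm HOCl: 2.54 / 0.1761 = 14.42 ppm.
FC to add: 14.42 − 0 = 14.42 mg/L as Cl₂.
Cl₂ equivalent: 14.42 mg/L × 699,000 L = 10,080 g.
Product at 65.4% available Cl: 10,080 / 0.654 = 15,410 g.

15.4 kg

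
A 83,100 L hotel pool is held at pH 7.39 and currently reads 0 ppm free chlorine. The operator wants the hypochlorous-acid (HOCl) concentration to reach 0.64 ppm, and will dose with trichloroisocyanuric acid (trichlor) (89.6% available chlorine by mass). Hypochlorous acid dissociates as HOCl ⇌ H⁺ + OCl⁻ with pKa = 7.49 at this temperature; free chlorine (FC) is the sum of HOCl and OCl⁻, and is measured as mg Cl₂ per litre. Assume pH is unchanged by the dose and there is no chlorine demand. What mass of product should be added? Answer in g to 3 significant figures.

[OCl⁻]/[HOCl] = 10^(pH − pKa) = 10^(7.39 − 7.49) = 0.7943; fraction as HOCl = 1/(1 + 0.7943) = 0.5573.
Free chlorine required for 0.64 ppm HOCl: 0.64 / 0.5573 = 1.148 ppm.
FC to add: 1.148 − 0 = 1.148 mg/L as Cl₂.
Cl₂ equivalent: 1.148 mg/L × 83,100 L = 95.43 g.
Product at 89.6% available Cl: 95.43 / 0.896 = 106.5 g.

107 g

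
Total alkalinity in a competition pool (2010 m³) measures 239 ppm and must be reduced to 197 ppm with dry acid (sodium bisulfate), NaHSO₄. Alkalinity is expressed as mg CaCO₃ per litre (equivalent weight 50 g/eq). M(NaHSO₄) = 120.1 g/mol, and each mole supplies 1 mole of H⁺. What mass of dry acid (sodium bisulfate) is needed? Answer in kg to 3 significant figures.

203 kg

Volume: 2010 m³ = 2,010,000 L.
Alkalinity to neutralize: (239 − 197) = 42 mg/L as CaCO₃ × 2,010,000 L = 84,420 g as CaCO₃.
Equivalents of H⁺ required: 84,420 ÷ 50 g/eq = 1688 eq = 1688 mol NaHSO₄.
Mass of NaHSO₄: 1688 × 120.1 = 202,800 g.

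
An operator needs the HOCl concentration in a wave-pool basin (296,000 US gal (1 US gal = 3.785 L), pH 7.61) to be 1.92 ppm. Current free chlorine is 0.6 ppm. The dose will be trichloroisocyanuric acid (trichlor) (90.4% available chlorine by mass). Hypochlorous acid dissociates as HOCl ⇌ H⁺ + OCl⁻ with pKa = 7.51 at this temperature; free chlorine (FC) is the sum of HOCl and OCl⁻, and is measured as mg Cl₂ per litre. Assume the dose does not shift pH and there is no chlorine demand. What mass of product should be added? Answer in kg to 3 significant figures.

4.63 kg

Volume: 296,000 US gal × 3.785 L/gal = 1,120,360 L.
[OCl⁻]/[HOCl] = 10^(pH − pKa) = 10^(7.61 − 7.51) = 1.259; fraction as HOCl = 1/(1 + 1.259) = 0.4427.
Free chlorine required for 1.92 ppm HOCl: 1.92 / 0.4427 = 4.337 ppm.
FC to add: 4.337 − 0.6 = 3.737 mg/L as Cl₂.
Cl₂ equivalent: 3.737 mg/L × 1,120,360 L = 4187 g.
Product at 90.4% available Cl: 4187 / 0.904 = 4632 g.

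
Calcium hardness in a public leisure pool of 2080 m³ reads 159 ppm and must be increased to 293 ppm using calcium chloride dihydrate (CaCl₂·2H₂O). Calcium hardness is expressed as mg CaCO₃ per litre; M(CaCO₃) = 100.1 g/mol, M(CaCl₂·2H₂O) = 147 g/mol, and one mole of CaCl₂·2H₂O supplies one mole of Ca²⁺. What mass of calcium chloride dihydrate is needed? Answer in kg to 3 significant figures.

409 kg

Volume: 2080 m³ = 2,080,000 L.
Hardness to add: (293 − 159) = 134 mg/L as CaCO₃ × 2,080,000 L = 278,700 g as CaCO₃.
Moles of Ca²⁺ (1 mol Ca²⁺ ≡ 1 mol CaCO₃): 278,700 / 100.1 g/mol = 2784 mol.
Mass of CaCl₂·2H₂O: 2784 × 147 = 409,300 g.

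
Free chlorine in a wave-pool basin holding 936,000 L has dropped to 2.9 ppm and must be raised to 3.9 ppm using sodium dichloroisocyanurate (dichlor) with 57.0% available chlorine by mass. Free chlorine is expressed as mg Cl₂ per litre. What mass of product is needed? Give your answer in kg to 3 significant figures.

1.64 kg

Chlorine deficit: 3.9 − 2.9 = 1 ppm = 1 mg/L as Cl₂.
Cl₂ equivalent needed: 1 mg/L × 936,000 L = 936,000 mg = 936 g.
Product at 57.0% available chlorine: 936 / 0.57 = 1642 g.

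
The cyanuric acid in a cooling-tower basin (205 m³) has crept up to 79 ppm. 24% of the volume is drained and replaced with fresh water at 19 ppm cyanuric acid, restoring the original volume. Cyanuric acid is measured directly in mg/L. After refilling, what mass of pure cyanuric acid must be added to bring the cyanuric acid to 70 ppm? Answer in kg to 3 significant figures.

Volume: 205 m³ = 205,000 L.
After draining 24% and refilling: 79 × 0.76 + 19 × 0.24 = 64.6 ppm.
Deficit to target: 70 − 64.6 = 5.4 mg/L.
Mass: 5.4 mg/L × 205,000 L = 1107 g cyanuric acid.

1.11 kg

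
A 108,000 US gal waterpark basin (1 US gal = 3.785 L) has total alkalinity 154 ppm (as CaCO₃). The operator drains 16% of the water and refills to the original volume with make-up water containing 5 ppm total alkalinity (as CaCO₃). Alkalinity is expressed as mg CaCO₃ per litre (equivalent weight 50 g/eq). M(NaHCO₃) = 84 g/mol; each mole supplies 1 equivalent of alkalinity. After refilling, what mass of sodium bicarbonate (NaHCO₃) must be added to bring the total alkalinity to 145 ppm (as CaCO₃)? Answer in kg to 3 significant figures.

Volume: 108,000 US gal × 3.785 L/gal = 408,780 L.
After draining 16% and refilling: 154 × 0.84 + 5 × 0.16 = 130.16 ppm.
Deficit to target: 145 − 130.16 = 14.84 mg/L.
As CaCO₃: 14.84 mg/L × 408,780 L = 6066 g; ÷ 50 g/eq ÷ 1 = 121.3 mol NaHCO₃.
Mass: 121.3 × 84 = 10,190 g.

10.2 kg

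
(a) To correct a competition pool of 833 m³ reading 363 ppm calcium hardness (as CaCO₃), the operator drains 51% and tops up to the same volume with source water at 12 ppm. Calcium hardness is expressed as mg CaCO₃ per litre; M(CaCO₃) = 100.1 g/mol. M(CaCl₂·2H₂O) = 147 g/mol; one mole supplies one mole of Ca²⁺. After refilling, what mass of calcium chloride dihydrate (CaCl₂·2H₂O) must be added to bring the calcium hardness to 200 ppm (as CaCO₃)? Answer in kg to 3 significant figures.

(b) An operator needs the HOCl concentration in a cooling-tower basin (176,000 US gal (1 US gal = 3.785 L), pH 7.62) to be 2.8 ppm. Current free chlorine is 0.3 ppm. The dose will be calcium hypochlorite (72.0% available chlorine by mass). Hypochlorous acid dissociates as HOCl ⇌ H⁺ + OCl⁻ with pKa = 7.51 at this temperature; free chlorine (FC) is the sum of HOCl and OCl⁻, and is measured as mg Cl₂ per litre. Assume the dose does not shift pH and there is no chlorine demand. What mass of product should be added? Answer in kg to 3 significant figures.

(a) 19.6 kg; (b) 5.65 kg

(a) Volume: 833 m³ = 833,000 L.
(a) After draining 51% and refilling: 363 × 0.49 + 12 × 0.51 = 183.99 ppm.
(a) Deficit to target: 200 − 183.99 = 16.01 mg/L.
(a) As CaCO₃: 16.01 mg/L × 833,000 L = 13,340 g; ÷ 100.1 = 133.2 mol Ca²⁺.
(a) Mass: 133.2 × 147 = 19,580 g.

(b) Volume: 176,000 US gal × 3.785 L/gal = 666,160 L.
(b) [OCl⁻]/[HOCl] = 10^(pH − pKa) = 10^(7.62 − 7.51) = 1.288; fraction as HOCl = 1/(1 + 1.288) = 0.437.
(b) Free chlorine required for 2.8 ppm HOCl: 2.8 / 0.437 = 6.407 ppm.
(b) FC to add: 6.407 − 0.3 = 6.107 mg/L as Cl₂.
(b) Cl₂ equivalent: 6.107 mg/L × 666,160 L = 4068 g.
(b) Product at 72.0% available Cl: 4068 / 0.72 = 5650 g.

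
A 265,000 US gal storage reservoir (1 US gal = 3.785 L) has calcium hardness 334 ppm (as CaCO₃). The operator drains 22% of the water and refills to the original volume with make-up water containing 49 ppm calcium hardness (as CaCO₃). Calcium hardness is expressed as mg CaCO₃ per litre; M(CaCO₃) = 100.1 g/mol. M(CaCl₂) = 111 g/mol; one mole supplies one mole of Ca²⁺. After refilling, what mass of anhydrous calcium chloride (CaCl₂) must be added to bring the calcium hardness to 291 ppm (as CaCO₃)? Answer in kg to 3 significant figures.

21.9 kg

Volume: 265,000 US gal × 3.785 L/gal = 1,003,025 L.
After draining 22% and refilling: 334 × 0.78 + 49 × 0.22 = 271.3 ppm.
Deficit to target: 291 − 271.3 = 19.7 mg/L.
As CaCO₃: 19.7 mg/L × 1,003,025 L = 19,760 g; ÷ 100.1 = 197.4 mol Ca²⁺.
Mass: 197.4 × 111 = 21,910 g.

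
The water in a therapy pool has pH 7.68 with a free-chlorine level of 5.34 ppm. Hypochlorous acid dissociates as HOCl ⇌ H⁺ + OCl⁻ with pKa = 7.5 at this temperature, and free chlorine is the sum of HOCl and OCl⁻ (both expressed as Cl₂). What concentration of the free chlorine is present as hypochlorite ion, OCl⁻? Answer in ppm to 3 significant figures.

3.22 ppm

[OCl⁻]/[HOCl] = 10^(pH − pKa) = 10^(7.68 − 7.5) = 10^0.18 = 1.514.
Fraction as HOCl = 1 / (1 + 1.514) = 0.3978.
OCl⁻ = (1 − 0.3978) × 5.34 ppm = 3.216 ppm.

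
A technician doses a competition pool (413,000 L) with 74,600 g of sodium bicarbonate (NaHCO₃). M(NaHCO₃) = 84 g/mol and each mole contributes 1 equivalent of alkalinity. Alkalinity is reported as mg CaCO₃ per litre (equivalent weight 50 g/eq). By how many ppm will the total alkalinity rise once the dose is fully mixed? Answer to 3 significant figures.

Moles of NaHCO₃: 74,600 g ÷ 84 g/mol = 888.1 mol → 888.1 eq of alkalinity.
As CaCO₃: 888.1 eq × 50 g/eq = 44,400 g.
Rise: 44,400 g / 413,000 L × 1000 = 107.5 mg/L.

108 ppm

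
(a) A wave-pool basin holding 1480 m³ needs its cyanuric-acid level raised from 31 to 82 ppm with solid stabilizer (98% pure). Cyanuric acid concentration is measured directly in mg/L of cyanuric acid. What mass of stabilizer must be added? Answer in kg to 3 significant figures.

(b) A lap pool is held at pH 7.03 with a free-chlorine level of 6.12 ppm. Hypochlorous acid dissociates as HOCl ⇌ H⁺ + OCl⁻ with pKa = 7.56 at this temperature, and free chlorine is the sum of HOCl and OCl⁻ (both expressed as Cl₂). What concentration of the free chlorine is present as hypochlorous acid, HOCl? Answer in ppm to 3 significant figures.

(a) Volume: 1480 m³ = 1,480,000 L.
(a) CYA to add: (82 − 31) = 51 mg/L × 1,480,000 L = 75,480 g cyanuric acid.
(a) At 98% purity: 75,480 / 0.98 = 77,020 g product.

(b) [OCl⁻]/[HOCl] = 10^(pH − pKa) = 10^(7.03 − 7.56) = 10^-0.53 = 0.2951.
(b) Fraction as HOCl = 1 / (1 + 0.2951) = 0.7721.
(b) HOCl = 0.7721 × 6.12 ppm = 4.725 ppm.

(a) 77.0 kg; (b) 4.73 ppm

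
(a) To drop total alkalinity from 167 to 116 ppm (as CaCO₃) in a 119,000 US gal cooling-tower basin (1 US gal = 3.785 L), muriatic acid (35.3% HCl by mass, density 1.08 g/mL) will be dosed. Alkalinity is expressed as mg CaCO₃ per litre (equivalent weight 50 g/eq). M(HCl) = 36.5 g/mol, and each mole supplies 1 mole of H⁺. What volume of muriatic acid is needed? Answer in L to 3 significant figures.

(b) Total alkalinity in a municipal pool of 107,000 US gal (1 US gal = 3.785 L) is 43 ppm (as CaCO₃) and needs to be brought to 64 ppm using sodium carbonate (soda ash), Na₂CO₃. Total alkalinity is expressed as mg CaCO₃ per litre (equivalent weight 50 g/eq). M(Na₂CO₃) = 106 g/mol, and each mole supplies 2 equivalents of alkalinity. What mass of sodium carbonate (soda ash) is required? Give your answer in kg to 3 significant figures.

(a) 44.0 L; (b) 9.02 kg

(a) Volume: 119,000 US gal × 3.785 L/gal = 450,415 L.
(a) Alkalinity to neutralize: (167 − 116) = 51 mg/L as CaCO₃ × 450,415 L = 22,970 g as CaCO₃.
(a) Equivalents of H⁺ required: 22,970 ÷ 50 g/eq = 459.4 eq = 459.4 mol HCl.
(a) Mass of HCl: 459.4 × 36.5 = 16,770 g.
(a) Mass of 35.3% solution: 16,770 / 0.353 = 47,500 g.
(a) Volume: 47,500 g ÷ 1.08 g/mL = 43,990 mL.

(b) Volume: 107,000 US gal × 3.785 L/gal = 404,995 L.
(b) Alkalinity to add: (64 − 43) = 21 mg/L as CaCO₃ × 404,995 L = 8505 g as CaCO₃.
(b) Equivalents: 8505 g ÷ 50 g/eq = 170.1 eq.
(b) Each mole of Na₂CO₃ supplies 2 eq, so 170.1 / 2 = 85.05 mol.
(b) Mass: 85.05 mol × 106 g/mol = 9015 g.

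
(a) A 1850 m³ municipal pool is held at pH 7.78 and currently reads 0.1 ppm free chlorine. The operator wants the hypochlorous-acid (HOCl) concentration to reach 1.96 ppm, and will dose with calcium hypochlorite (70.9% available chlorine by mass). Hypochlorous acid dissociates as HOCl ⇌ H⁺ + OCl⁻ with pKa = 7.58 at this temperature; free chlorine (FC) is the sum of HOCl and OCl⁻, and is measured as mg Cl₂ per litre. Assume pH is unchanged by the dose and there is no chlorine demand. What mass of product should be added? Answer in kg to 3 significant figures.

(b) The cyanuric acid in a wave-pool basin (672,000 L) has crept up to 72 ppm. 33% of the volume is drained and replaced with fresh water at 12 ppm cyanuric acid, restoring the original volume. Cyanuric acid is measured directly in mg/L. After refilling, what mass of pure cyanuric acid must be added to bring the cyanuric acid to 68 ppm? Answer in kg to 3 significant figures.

(a) Volume: 1850 m³ = 1,850,000 L.
(a) [OCl⁻]/[HOCl] = 10^(pH − pKa) = 10^(7.78 − 7.58) = 1.585; fraction as HOCl = 1/(1 + 1.585) = 0.3869.
(a) Free chlorine required for 1.96 ppm HOCl: 1.96 / 0.3869 = 5.066 ppm.
(a) FC to add: 5.066 − 0.1 = 4.966 mg/L as Cl₂.
(a) Cl₂ equivalent: 4.966 mg/L × 1,850,000 L = 9188 g.
(a) Product at 70.9% available Cl: 9188 / 0.709 = 12,960 g.

(b) After draining 33% and refilling: 72 × 0.67 + 12 × 0.33 = 52.2 ppm.
(b) Deficit to target: 68 − 52.2 = 15.8 mg/L.
(b) Mass: 15.8 mg/L × 672,000 L = 10,620 g cyanuric acid.

(a) 13.0 kg; (b) 10.6 kg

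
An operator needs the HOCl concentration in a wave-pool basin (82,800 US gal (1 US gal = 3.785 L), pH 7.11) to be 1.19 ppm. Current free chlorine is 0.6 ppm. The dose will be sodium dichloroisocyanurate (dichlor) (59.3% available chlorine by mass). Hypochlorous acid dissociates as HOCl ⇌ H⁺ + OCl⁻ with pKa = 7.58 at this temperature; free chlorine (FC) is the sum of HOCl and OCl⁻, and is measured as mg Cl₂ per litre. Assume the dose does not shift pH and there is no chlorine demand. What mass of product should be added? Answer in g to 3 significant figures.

525 g

Volume: 82,800 US gal × 3.785 L/gal = 313,398 L.
[OCl⁻]/[HOCl] = 10^(pH − pKa) = 10^(7.11 − 7.58) = 0.3388; fraction as HOCl = 1/(1 + 0.3388) = 0.7469.
Free chlorine required for 1.19 ppm HOCl: 1.19 / 0.7469 = 1.593 ppm.
FC to add: 1.593 − 0.6 = 0.9932 mg/L as Cl₂.
Cl₂ equivalent: 0.9932 mg/L × 313,398 L = 311.3 g.
Product at 59.3% available Cl: 311.3 / 0.593 = 524.9 g.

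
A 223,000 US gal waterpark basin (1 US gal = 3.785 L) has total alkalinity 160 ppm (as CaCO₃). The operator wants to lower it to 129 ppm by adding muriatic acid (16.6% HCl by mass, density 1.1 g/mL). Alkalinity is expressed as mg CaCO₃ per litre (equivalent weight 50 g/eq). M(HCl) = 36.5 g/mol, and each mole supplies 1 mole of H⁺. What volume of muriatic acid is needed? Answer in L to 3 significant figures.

105 L

Volume: 223,000 US gal × 3.785 L/gal = 844,055 L.
Alkalinity to neutralize: (160 − 129) = 31 mg/L as CaCO₃ × 844,055 L = 26,170 g as CaCO₃.
Equivalents of H⁺ required: 26,170 ÷ 50 g/eq = 523.3 eq = 523.3 mol HCl.
Mass of HCl: 523.3 × 36.5 = 19,100 g.
Mass of 16.6% solution: 19,100 / 0.166 = 115,100 g.
Volume: 115,100 g ÷ 1.1 g/mL = 104,600 mL.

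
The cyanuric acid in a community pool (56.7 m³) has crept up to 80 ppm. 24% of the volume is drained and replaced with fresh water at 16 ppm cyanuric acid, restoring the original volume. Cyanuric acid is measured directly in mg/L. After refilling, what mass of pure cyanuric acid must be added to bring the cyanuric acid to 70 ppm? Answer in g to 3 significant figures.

304 g

Volume: 56.7 m³ = 56,700 L.
After draining 24% and refilling: 80 × 0.76 + 16 × 0.24 = 64.64 ppm.
Deficit to target: 70 − 64.64 = 5.36 mg/L.
Mass: 5.36 mg/L × 56,700 L = 303.9 g cyanuric acid.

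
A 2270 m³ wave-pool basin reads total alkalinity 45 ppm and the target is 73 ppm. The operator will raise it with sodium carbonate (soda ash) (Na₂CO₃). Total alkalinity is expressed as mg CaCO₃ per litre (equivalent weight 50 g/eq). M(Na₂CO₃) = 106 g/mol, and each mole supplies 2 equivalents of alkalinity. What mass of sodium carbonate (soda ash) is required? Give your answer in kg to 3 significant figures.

67.4 kg

Volume: 2270 m³ = 2,270,000 L.
Alkalinity to add: (73 − 45) = 28 mg/L as CaCO₃ × 2,270,000 L = 63,560 g as CaCO₃.
Equivalents: 63,560 g ÷ 50 g/eq = 1271 eq.
Each mole of Na₂CO₃ supplies 2 eq, so 1271 / 2 = 635.6 mol.
Mass: 635.6 mol × 106 g/mol = 67,370 g.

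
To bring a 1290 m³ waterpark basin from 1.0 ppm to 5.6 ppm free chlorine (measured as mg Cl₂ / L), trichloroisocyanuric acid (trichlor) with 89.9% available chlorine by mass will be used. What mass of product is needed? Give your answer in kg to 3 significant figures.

Volume: 1290 m³ = 1,290,000 L.
Chlorine deficit: 5.6 − 1.0 = 4.6 ppm = 4.6 mg/L as Cl₂.
Cl₂ equivalent needed: 4.6 mg/L × 1,290,000 L = 5,934,000 mg = 5934 g.
Product at 89.9% available chlorine: 5934 / 0.899 = 6601 g.

6.60 kg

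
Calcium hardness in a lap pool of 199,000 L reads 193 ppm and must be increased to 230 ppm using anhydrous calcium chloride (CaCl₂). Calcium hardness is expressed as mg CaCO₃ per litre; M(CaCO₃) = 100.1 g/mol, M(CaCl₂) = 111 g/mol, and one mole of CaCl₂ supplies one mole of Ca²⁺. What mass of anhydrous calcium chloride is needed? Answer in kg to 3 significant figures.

Hardness to add: (230 − 193) = 37 mg/L as CaCO₃ × 199,000 L = 7363 g as CaCO₃.
Moles of Ca²⁺ (1 mol Ca²⁺ ≡ 1 mol CaCO₃): 7363 / 100.1 g/mol = 73.56 mol.
Mass of CaCl₂: 73.56 × 111 = 8165 g.

8.16 kg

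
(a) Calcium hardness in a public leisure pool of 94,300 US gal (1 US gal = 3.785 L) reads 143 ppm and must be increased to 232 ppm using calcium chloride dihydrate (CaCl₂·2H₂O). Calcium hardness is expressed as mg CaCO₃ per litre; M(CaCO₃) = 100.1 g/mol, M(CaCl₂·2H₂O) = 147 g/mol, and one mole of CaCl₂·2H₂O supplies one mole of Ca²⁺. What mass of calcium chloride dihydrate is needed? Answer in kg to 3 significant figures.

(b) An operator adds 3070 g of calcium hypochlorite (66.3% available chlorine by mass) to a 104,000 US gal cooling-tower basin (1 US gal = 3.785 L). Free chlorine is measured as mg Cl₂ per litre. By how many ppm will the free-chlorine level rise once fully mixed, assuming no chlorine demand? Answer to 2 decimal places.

(a) 46.6 kg; (b) 5.17 ppm

(a) Volume: 94,300 US gal × 3.785 L/gal = 356,926 L.
(a) Hardness to add: (232 − 143) = 89 mg/L as CaCO₃ × 356,926 L = 31,770 g as CaCO₃.
(a) Moles of Ca²⁺ (1 mol Ca²⁺ ≡ 1 mol CaCO₃): 31,770 / 100.1 g/mol = 317.3 mol.
(a) Mass of CaCl₂·2H₂O: 317.3 × 147 = 46,650 g.

(b) Volume: 104,000 US gal × 3.785 L/gal = 393,640 L.
(b) Available chlorine delivered: 3070 g × 0.663 = 2035 g as Cl₂.
(b) Concentration rise: 2035 g / 393,640 L = 5.171 mg/L = 5.17 ppm.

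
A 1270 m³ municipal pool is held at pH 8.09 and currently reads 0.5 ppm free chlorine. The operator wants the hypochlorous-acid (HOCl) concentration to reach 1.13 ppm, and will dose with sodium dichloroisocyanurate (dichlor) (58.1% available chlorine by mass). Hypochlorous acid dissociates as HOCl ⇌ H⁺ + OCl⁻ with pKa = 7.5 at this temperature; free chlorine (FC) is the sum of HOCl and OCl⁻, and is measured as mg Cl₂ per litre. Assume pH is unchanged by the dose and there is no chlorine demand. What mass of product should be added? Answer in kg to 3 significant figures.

Volume: 1270 m³ = 1,270,000 L.
[OCl⁻]/[HOCl] = 10^(pH − pKa) = 10^(8.09 − 7.5) = 3.89; fraction as HOCl = 1/(1 + 3.89) = 0.2045.
Free chlorine required for 1.13 ppm HOCl: 1.13 / 0.2045 = 5.526 ppm.
FC to add: 5.526 − 0.5 = 5.026 mg/L as Cl₂.
Cl₂ equivalent: 5.026 mg/L × 1,270,000 L = 6383 g.
Product at 58.1% available Cl: 6383 / 0.581 = 10,990 g.

11.0 kg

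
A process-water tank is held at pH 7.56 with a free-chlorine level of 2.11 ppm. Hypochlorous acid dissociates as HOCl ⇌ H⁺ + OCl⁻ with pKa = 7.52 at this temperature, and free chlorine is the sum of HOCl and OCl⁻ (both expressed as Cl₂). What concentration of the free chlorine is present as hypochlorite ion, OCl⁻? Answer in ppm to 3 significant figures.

[OCl⁻]/[HOCl] = 10^(pH − pKa) = 10^(7.56 − 7.52) = 10^0.04 = 1.096.
Fraction as HOCl = 1 / (1 + 1.096) = 0.477.
OCl⁻ = (1 − 0.477) × 2.11 ppm = 1.104 ppm.

1.10 ppm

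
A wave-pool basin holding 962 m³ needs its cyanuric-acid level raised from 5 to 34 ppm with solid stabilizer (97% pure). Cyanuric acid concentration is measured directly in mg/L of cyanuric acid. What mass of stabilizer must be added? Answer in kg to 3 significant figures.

28.8 kg

Volume: 962 m³ = 962,000 L.
CYA to add: (34 − 5) = 29 mg/L × 962,000 L = 27,900 g cyanuric acid.
At 97% purity: 27,900 / 0.97 = 28,760 g product.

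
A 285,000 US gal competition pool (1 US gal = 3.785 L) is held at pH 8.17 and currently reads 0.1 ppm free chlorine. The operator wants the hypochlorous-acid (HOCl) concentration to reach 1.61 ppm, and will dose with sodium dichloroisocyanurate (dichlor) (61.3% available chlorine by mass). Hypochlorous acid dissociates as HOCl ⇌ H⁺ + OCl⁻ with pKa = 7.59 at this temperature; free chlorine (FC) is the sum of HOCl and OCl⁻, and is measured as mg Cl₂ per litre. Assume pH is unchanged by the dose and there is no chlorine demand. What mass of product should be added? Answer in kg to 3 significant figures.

13.4 kg

Volume: 285,000 US gal × 3.785 L/gal = 1,078,725 L.
[OCl⁻]/[HOCl] = 10^(pH − pKa) = 10^(8.17 − 7.59) = 3.802; fraction as HOCl = 1/(1 + 3.802) = 0.2083.
Free chlorine required for 1.61 ppm HOCl: 1.61 / 0.2083 = 7.731 ppm.
FC to add: 7.731 − 0.1 = 7.631 mg/L as Cl₂.
Cl₂ equivalent: 7.631 mg/L × 1,078,725 L = 8232 g.
Product at 61.3% available Cl: 8232 / 0.613 = 13,430 g.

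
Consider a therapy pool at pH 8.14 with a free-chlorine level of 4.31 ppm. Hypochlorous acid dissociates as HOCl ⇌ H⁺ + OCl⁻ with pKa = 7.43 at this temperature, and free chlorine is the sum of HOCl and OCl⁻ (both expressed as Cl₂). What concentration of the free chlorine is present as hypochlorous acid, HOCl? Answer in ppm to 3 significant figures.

0.703 ppm

[OCl⁻]/[HOCl] = 10^(pH − pKa) = 10^(8.14 − 7.43) = 10^0.71 = 5.129.
Fraction as HOCl = 1 / (1 + 5.129) = 0.1632.
HOCl = 0.1632 × 4.31 ppm = 0.7033 ppm.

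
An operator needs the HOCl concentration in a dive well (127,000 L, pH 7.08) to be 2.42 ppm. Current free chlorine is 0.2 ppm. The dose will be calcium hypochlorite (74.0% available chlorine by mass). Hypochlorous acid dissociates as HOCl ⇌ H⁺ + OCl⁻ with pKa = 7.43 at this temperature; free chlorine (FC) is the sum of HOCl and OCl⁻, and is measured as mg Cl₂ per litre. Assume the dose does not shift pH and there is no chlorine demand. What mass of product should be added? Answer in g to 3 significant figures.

[OCl⁻]/[HOCl] = 10^(pH − pKa) = 10^(7.08 − 7.43) = 0.4467; fraction as HOCl = 1/(1 + 0.4467) = 0.6912.
Free chlorine required for 2.42 ppm HOCl: 2.42 / 0.6912 = 3.501 ppm.
FC to add: 3.501 − 0.2 = 3.301 mg/L as Cl₂.
Cl₂ equivalent: 3.301 mg/L × 127,000 L = 419.2 g.
Product at 74.0% available Cl: 419.2 / 0.74 = 566.5 g.

567 g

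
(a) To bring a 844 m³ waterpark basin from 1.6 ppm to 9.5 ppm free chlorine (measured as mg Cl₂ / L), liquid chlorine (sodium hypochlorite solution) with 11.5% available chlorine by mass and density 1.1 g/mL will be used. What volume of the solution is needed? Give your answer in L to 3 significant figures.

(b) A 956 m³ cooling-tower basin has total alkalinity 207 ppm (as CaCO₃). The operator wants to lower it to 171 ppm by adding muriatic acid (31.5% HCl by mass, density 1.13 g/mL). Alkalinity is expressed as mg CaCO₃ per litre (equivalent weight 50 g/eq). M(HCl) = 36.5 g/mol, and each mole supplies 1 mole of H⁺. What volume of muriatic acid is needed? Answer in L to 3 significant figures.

(a) 52.7 L; (b) 70.6 L

(a) Volume: 844 m³ = 844,000 L.
(a) Chlorine deficit: 9.5 − 1.6 = 7.9 ppm = 7.9 mg/L as Cl₂.
(a) Cl₂ equivalent needed: 7.9 mg/L × 844,000 L = 6,668,000 mg = 6668 g.
(a) Product at 11.5% available chlorine: 6668 / 0.115 = 57,980 g.
(a) Volume at density 1.1 g/mL: 57,980 g ÷ 1.1 g/mL = 52,710 mL.

(b) Volume: 956 m³ = 956,000 L.
(b) Alkalinity to neutralize: (207 − 171) = 36 mg/L as CaCO₃ × 956,000 L = 34,420 g as CaCO₃.
(b) Equivalents of H⁺ required: 34,420 ÷ 50 g/eq = 688.3 eq = 688.3 mol HCl.
(b) Mass of HCl: 688.3 × 36.5 = 25,120 g.
(b) Mass of 31.5% solution: 25,120 / 0.315 = 79,760 g.
(b) Volume: 79,760 g ÷ 1.13 g/mL = 70,580 mL.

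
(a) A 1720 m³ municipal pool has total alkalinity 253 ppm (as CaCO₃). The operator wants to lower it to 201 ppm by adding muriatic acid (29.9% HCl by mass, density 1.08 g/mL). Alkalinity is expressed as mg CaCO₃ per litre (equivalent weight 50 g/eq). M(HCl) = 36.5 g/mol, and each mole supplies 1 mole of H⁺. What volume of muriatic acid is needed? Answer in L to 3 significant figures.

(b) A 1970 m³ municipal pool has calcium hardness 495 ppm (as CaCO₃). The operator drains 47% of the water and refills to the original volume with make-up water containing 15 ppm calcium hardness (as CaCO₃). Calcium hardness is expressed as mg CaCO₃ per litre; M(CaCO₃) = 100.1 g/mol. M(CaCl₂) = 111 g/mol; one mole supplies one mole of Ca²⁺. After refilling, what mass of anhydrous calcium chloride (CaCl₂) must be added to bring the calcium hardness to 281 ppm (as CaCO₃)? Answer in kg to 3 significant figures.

(a) 202 L; (b) 25.3 kg

(a) Volume: 1720 m³ = 1,720,000 L.
(a) Alkalinity to neutralize: (253 − 201) = 52 mg/L as CaCO₃ × 1,720,000 L = 89,440 g as CaCO₃.
(a) Equivalents of H⁺ required: 89,440 ÷ 50 g/eq = 1789 eq = 1789 mol HCl.
(a) Mass of HCl: 1789 × 36.5 = 65,290 g.
(a) Mass of 29.9% solution: 65,290 / 0.299 = 218,400 g.
(a) Volume: 218,400 g ÷ 1.08 g/mL = 202,200 mL.

(b) Volume: 1970 m³ = 1,970,000 L.
(b) After draining 47% and refilling: 495 × 0.53 + 15 × 0.47 = 269.4 ppm.
(b) Deficit to target: 281 − 269.4 = 11.6 mg/L.
(b) As CaCO₃: 11.6 mg/L × 1,970,000 L = 22,850 g; ÷ 100.1 = 228.3 mol Ca²⁺.
(b) Mass: 228.3 × 111 = 25,340 g.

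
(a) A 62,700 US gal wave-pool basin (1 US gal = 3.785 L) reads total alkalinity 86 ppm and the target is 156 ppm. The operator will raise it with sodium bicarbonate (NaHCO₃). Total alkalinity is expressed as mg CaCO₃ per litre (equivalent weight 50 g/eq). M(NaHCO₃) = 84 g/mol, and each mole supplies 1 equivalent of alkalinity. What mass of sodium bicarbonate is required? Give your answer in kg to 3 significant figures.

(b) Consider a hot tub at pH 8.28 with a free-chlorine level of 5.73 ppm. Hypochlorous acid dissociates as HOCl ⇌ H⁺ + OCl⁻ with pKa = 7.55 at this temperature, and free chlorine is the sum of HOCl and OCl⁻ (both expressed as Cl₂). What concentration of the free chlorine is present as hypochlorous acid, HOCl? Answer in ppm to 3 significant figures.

(a) 27.9 kg; (b) 0.899 ppm

(a) Volume: 62,700 US gal × 3.785 L/gal = 237,320 L.
(a) Alkalinity to add: (156 − 86) = 70 mg/L as CaCO₃ × 237,320 L = 16,610 g as CaCO₃.
(a) Equivalents: 16,610 g ÷ 50 g/eq = 332.2 eq.
(a) NaHCO₃ supplies 1 eq per mole → 332.2 mol.
(a) Mass: 332.2 mol × 84 g/mol = 27,910 g.

(b) [OCl⁻]/[HOCl] = 10^(pH − pKa) = 10^(8.28 − 7.55) = 10^0.73 = 5.37.
(b) Fraction as HOCl = 1 / (1 + 5.37) = 0.157.
(b) HOCl = 0.157 × 5.73 ppm = 0.8995 ppm.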